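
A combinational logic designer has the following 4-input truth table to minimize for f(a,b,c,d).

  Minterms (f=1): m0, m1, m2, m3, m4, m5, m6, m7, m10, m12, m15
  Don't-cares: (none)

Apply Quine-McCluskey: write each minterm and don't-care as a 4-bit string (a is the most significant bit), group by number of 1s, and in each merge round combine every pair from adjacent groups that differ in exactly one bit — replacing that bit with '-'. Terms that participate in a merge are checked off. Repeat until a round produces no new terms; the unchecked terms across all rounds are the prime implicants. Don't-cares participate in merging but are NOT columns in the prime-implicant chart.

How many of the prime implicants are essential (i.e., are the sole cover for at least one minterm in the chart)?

[col 0] 0000*, 0001*, 0010*, 0011*, 0100*, 0101*, 0110*, 0111*, 1010*, 1100*, 1111*
[col 1] -010, -100, -111, 0-00*, 0-01*, 0-10*, 0-11*, 00-0*, 00-1*, 000-*, 001-*, 01-0*, 01-1*, 010-*, 011-*
[col 2] 0--0*, 0--1*, 0-0-*, 0-1-*, 00--*, 01--*
[col 3] 0---
Prime implicants: -010, -100, -111, 0---
PI chart (minterm → PIs covering it):
  0 | 0---  (sole → essential)
  1 | 0---  (sole → essential)
  2 | -010,0---
  3 | 0---  (sole → essential)
  4 | -100,0---
  5 | 0---  (sole → essential)
  6 | 0---  (sole → essential)
  7 | -111,0---
  10 | -010  (sole → essential)
  12 | -100  (sole → essential)
  15 | -111  (sole → essential)
Essential prime implicants: -010, -100, -111, 0---

4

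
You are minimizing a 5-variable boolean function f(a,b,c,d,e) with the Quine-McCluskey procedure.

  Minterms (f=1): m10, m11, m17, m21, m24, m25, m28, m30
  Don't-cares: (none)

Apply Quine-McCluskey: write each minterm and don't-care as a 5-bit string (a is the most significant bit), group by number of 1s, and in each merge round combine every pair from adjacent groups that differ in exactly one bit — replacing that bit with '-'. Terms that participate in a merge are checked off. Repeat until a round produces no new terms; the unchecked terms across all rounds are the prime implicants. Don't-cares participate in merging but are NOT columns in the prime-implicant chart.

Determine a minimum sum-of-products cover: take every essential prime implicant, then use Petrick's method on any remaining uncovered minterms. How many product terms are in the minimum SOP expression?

Round 0: 01010✓ 01011✓ 10001✓ 10101✓ 11000✓ 11001✓ 11100✓ 11110✓
Round 1: 0101- 1-001 10-01 11-00 1100- 111-0
PIs = {0101-, 1-001, 10-01, 11-00, 1100-, 111-0}
Coverage chart:
  m10: 0101- ←essential
  m11: 0101- ←essential
  m17: 1-001,10-01
  m21: 10-01 ←essential
  m24: 11-00,1100-
  m25: 1-001,1100-
  m28: 11-00,111-0
  m30: 111-0 ←essential
Essential: 0101-, 10-01, 111-0
Petrick residual → 1100-
Min cover (4 terms): a'bc'd + ab'd'e + abc'd' + abce'

4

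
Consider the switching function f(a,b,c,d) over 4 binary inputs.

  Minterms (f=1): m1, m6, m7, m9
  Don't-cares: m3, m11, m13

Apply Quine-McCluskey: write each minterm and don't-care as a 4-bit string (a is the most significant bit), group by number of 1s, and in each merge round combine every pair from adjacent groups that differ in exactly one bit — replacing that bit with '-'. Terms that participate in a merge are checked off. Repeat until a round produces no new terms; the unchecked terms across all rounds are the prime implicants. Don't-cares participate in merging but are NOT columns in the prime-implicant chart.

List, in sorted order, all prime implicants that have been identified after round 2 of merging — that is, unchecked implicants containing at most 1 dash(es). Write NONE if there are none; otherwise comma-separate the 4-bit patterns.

[col 0] 0001*, 0011*, 0110*, 0111*, 1001*, 1011*, 1101*
[col 1] -001*, -011*, 0-11, 00-1*, 011-, 1-01, 10-1*
[col 2] -0-1
Prime implicants: -0-1, 0-11, 011-, 1-01

0-11, 011-, 1-01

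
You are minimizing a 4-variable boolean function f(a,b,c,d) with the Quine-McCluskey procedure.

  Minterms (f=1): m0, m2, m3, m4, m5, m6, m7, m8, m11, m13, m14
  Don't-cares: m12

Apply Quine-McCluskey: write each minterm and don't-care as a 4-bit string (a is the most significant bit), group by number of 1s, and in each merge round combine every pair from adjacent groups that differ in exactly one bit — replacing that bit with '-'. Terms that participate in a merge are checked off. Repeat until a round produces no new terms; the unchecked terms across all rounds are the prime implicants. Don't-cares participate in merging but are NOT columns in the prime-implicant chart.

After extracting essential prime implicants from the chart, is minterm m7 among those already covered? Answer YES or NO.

Round 0: 0000✓ 0010✓ 0011✓ 0100✓ 0101✓ 0110✓ 0111✓ 1000✓ 1011✓ 1100✓ 1101✓ 1110✓
Round 1: -000✓ -011 -100✓ -101✓ -110✓ 0-00✓ 0-10✓ 0-11✓ 00-0✓ 001-✓ 01-0✓ 01-1✓ 010-✓ 011-✓ 1-00✓ 11-0✓ 110-✓
Round 2: --00 -1-0 -10- 0--0 0-1- 01--
PIs = {--00, -011, -1-0, -10-, 0--0, 0-1-, 01--}
Coverage chart:
  m0: --00,0--0
  m2: 0--0,0-1-
  m3: -011,0-1-
  m4: --00,-1-0,-10-,0--0,01--
  m5: -10-,01--
  m6: -1-0,0--0,0-1-,01--
  m7: 0-1-,01--
  m8: --00 ←essential
  m11: -011 ←essential
  m13: -10- ←essential
  m14: -1-0 ←essential
Essential: --00, -011, -1-0, -10-

NO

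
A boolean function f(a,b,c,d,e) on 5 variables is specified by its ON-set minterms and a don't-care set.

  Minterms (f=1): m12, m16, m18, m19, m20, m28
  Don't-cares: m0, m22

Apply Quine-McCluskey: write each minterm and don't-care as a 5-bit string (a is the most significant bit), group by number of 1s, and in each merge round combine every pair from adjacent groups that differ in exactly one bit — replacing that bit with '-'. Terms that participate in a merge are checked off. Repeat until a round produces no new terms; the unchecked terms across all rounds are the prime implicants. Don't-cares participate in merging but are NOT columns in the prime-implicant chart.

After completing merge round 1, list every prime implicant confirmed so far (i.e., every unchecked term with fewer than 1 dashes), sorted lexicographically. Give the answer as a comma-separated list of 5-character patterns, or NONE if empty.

NONE

[col 0] 00000*, 01100*, 10000*, 10010*, 10011*, 10100*, 10110*, 11100*
[col 1] -0000, -1100, 1-100, 10-00*, 10-10*, 100-0*, 1001-, 101-0*
[col 2] 10--0
Prime implicants: -0000, -1100, 1-100, 10--0, 1001-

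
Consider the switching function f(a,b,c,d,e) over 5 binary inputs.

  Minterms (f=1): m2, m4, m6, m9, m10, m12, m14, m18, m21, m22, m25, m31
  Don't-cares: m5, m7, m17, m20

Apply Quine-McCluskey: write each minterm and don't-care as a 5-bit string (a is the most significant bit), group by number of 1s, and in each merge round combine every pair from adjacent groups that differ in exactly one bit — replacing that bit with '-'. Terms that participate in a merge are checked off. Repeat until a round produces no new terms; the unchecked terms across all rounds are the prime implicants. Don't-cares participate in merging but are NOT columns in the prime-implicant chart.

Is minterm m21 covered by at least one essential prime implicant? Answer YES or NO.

Round 0: 00010✓ 00100✓ 00101✓ 00110✓ 00111✓ 01001✓ 01010✓ 01100✓ 01110✓ 10001✓ 10010✓ 10100✓ 10101✓ 10110✓ 11001✓ 11111
Round 1: -0010✓ -0100✓ -0101✓ -0110✓ -1001 0-010✓ 0-100✓ 0-110✓ 00-10✓ 001-0✓ 001-1✓ 0010-✓ 0011-✓ 01-10✓ 011-0✓ 1-001 10-01 10-10✓ 101-0✓ 1010-✓
Round 2: -0-10 -01-0 -010- 0--10 0-1-0 001--
PIs = {-0-10, -01-0, -010-, -1001, 0--10, 0-1-0, 001--, 1-001, 10-01, 11111}
Coverage chart:
  m2: -0-10,0--10
  m4: -01-0,-010-,0-1-0,001--
  m6: -0-10,-01-0,0--10,0-1-0,001--
  m9: -1001 ←essential
  m10: 0--10 ←essential
  m12: 0-1-0 ←essential
  m14: 0--10,0-1-0
  m18: -0-10 ←essential
  m21: -010-,10-01
  m22: -0-10,-01-0
  m25: -1001,1-001
  m31: 11111 ←essential
Essential: -0-10, -1001, 0--10, 0-1-0, 11111

NO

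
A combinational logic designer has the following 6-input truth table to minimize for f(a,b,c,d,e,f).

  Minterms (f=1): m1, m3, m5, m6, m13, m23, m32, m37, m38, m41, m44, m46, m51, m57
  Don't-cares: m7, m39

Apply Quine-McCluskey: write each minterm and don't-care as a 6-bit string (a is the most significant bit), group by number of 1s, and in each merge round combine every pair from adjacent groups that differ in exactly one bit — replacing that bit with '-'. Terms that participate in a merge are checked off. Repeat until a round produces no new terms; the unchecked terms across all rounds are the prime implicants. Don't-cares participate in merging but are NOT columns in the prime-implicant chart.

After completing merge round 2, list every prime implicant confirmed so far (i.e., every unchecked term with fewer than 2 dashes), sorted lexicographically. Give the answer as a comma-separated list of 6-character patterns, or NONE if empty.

size-2^0 implicants → 000001(✓)  000011(✓)  000101(✓)  000110(✓)  000111(✓)  001101(✓)  010111(✓)  100000  100101(✓)  100110(✓)  100111(✓)  101001(✓)  101100(✓)  101110(✓)  110011  111001(✓)
size-2^1 implicants → -00101(✓)  -00110(✓)  -00111(✓)  0-0111  00-101  000-01(✓)  000-11(✓)  0000-1(✓)  0001-1(✓)  00011-(✓)  1-1001  10-110  1001-1(✓)  10011-(✓)  1011-0
size-2^2 implicants → -001-1  -0011-  000--1
Unchecked terms (primes): -001-1, -0011-, 0-0111, 00-101, 000--1, 1-1001, 10-110, 100000, 1011-0, 110011

0-0111, 00-101, 1-1001, 10-110, 100000, 1011-0, 110011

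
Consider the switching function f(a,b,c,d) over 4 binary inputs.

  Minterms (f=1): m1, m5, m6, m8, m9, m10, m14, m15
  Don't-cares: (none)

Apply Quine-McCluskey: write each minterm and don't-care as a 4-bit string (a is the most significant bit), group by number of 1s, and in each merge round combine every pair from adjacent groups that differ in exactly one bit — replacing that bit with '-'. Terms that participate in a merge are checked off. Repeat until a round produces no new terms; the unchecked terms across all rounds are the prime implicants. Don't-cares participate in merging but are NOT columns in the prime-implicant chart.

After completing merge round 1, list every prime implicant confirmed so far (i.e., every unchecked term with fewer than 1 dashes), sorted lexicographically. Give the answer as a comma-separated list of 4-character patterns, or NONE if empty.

Round 0: 0001✓ 0101✓ 0110✓ 1000✓ 1001✓ 1010✓ 1110✓ 1111✓
Round 1: -001 -110 0-01 1-10 10-0 100- 111-
PIs = {-001, -110, 0-01, 1-10, 10-0, 100-, 111-}

NONE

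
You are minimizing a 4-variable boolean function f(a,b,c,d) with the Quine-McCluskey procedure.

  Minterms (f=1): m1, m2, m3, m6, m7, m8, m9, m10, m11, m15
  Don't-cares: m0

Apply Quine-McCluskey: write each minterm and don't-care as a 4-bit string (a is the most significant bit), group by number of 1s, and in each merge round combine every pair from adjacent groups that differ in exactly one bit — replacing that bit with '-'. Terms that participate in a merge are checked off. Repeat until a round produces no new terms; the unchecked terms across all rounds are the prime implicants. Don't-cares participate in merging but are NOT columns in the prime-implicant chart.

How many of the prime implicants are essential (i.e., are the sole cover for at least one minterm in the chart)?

3

size-2^0 implicants → 0000(✓)  0001(✓)  0010(✓)  0011(✓)  0110(✓)  0111(✓)  1000(✓)  1001(✓)  1010(✓)  1011(✓)  1111(✓)
size-2^1 implicants → -000(✓)  -001(✓)  -010(✓)  -011(✓)  -111(✓)  0-10(✓)  0-11(✓)  00-0(✓)  00-1(✓)  000-(✓)  001-(✓)  011-(✓)  1-11(✓)  10-0(✓)  10-1(✓)  100-(✓)  101-(✓)
size-2^2 implicants → --11  -0-0(✓)  -0-1(✓)  -00-(✓)  -01-(✓)  0-1-  00--(✓)  10--(✓)
size-2^3 implicants → -0--
Unchecked terms (primes): --11, -0--, 0-1-
Minterm coverage:
  m1 ⊆ -0-- [E]
  m2 ⊆ -0--,0-1-
  m3 ⊆ --11,-0--,0-1-
  m6 ⊆ 0-1- [E]
  m7 ⊆ --11,0-1-
  m8 ⊆ -0-- [E]
  m9 ⊆ -0-- [E]
  m10 ⊆ -0-- [E]
  m11 ⊆ --11,-0--
  m15 ⊆ --11 [E]
E = {--11, -0--, 0-1-}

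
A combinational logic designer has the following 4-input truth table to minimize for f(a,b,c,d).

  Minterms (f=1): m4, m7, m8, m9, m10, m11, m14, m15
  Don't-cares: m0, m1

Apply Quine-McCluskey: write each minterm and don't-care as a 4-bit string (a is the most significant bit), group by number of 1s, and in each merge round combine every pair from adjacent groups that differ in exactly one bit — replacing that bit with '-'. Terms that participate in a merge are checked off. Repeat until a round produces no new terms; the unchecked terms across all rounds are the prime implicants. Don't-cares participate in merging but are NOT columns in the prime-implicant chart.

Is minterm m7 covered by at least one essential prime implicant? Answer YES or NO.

size-2^0 implicants → 0000(✓)  0001(✓)  0100(✓)  0111(✓)  1000(✓)  1001(✓)  1010(✓)  1011(✓)  1110(✓)  1111(✓)
size-2^1 implicants → -000(✓)  -001(✓)  -111  0-00  000-(✓)  1-10(✓)  1-11(✓)  10-0(✓)  10-1(✓)  100-(✓)  101-(✓)  111-(✓)
size-2^2 implicants → -00-  1-1-  10--
Unchecked terms (primes): -00-, -111, 0-00, 1-1-, 10--
Minterm coverage:
  m4 ⊆ 0-00 [E]
  m7 ⊆ -111 [E]
  m8 ⊆ -00-,10--
  m9 ⊆ -00-,10--
  m10 ⊆ 1-1-,10--
  m11 ⊆ 1-1-,10--
  m14 ⊆ 1-1- [E]
  m15 ⊆ -111,1-1-
E = {-111, 0-00, 1-1-}

YES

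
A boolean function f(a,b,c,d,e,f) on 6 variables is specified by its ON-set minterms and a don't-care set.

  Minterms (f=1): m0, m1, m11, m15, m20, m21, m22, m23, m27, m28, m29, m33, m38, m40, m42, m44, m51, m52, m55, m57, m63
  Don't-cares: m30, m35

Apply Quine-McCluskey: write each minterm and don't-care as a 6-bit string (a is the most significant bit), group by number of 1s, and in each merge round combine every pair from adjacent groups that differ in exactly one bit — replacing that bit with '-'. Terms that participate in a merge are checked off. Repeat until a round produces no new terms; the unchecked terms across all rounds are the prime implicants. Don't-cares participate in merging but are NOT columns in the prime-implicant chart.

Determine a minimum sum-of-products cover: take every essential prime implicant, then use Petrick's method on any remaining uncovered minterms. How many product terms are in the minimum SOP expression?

Round 0: 000000✓ 000001✓ 001011✓ 001111✓ 010100✓ 010101✓ 010110✓ 010111✓ 011011✓ 011100✓ 011101✓ 011110✓ 100001✓ 100011✓ 100110 101000✓ 101010✓ 101100✓ 110011✓ 110100✓ 110111✓ 111001 111111✓
Round 1: -00001 -10100 -10111 0-1011 00000- 001-11 01-100✓ 01-101✓ 01-110✓ 0101-0✓ 0101-1✓ 01010-✓ 01011-✓ 0111-0✓ 01110-✓ 1-0011 1000-1 101-00 1010-0 11-111 110-11
Round 2: 01-1-0 01-10- 0101--
PIs = {-00001, -10100, -10111, 0-1011, 00000-, 001-11, 01-1-0, 01-10-, 0101--, 1-0011, 1000-1, 100110, 101-00, 1010-0, 11-111, 110-11, 111001}
Coverage chart:
  m0: 00000- ←essential
  m1: -00001,00000-
  m11: 0-1011,001-11
  m15: 001-11 ←essential
  m20: -10100,01-1-0,01-10-,0101--
  m21: 01-10-,0101--
  m22: 01-1-0,0101--
  m23: -10111,0101--
  m27: 0-1011 ←essential
  m28: 01-1-0,01-10-
  m29: 01-10- ←essential
  m33: -00001,1000-1
  m38: 100110 ←essential
  m40: 101-00,1010-0
  m42: 1010-0 ←essential
  m44: 101-00 ←essential
  m51: 1-0011,110-11
  m52: -10100 ←essential
  m55: -10111,11-111,110-11
  m57: 111001 ←essential
  m63: 11-111 ←essential
Essential: -10100, 0-1011, 00000-, 001-11, 01-10-, 100110, 101-00, 1010-0, 11-111, 111001
Petrick residual → -00001, 0101--, 1-0011
Min cover (13 terms): b'c'd'e'f + bc'de'f' + a'cd'ef + a'b'c'd'e' + a'b'cef + a'bde' + a'bc'd + ac'd'ef + ab'c'def' + ab'ce'f' + ab'cd'f' + abdef + abcd'e'f

13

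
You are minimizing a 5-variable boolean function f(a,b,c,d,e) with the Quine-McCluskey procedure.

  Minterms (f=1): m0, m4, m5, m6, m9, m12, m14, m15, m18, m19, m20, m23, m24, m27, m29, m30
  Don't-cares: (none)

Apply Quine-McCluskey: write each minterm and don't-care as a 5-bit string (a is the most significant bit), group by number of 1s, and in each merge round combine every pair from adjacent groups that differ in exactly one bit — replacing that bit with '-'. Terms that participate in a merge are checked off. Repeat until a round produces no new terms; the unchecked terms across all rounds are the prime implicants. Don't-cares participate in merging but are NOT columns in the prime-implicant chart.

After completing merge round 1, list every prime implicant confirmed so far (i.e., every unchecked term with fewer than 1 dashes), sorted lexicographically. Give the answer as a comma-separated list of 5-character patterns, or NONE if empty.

size-2^0 implicants → 00000(✓)  00100(✓)  00101(✓)  00110(✓)  01001  01100(✓)  01110(✓)  01111(✓)  10010(✓)  10011(✓)  10100(✓)  10111(✓)  11000  11011(✓)  11101  11110(✓)
size-2^1 implicants → -0100  -1110  0-100(✓)  0-110(✓)  00-00  001-0(✓)  0010-  011-0(✓)  0111-  1-011  10-11  1001-
size-2^2 implicants → 0-1-0
Unchecked terms (primes): -0100, -1110, 0-1-0, 00-00, 0010-, 01001, 0111-, 1-011, 10-11, 1001-, 11000, 11101

01001, 11000, 11101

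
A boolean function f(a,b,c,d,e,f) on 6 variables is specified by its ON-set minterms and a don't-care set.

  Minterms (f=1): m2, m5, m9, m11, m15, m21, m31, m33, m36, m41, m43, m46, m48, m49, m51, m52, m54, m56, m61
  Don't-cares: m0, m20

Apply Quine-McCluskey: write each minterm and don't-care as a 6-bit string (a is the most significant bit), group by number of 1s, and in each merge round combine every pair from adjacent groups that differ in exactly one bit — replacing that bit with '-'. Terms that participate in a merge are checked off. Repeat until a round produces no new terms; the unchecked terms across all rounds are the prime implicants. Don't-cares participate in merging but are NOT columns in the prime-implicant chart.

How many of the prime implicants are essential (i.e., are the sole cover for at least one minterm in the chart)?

Round 0: 000000✓ 000010✓ 000101✓ 001001✓ 001011✓ 001111✓ 010100✓ 010101✓ 011111✓ 100001✓ 100100✓ 101001✓ 101011✓ 101110 110000✓ 110001✓ 110011✓ 110100✓ 110110✓ 111000✓ 111101
Round 1: -01001✓ -01011✓ -10100 0-0101 0-1111 0000-0 001-11 0010-1✓ 01010- 1-0001 1-0100 10-001 1010-1✓ 11-000 110-00 1100-1 11000- 1101-0
Round 2: -010-1
PIs = {-010-1, -10100, 0-0101, 0-1111, 0000-0, 001-11, 01010-, 1-0001, 1-0100, 10-001, 101110, 11-000, 110-00, 1100-1, 11000-, 1101-0, 111101}
Coverage chart:
  m2: 0000-0 ←essential
  m5: 0-0101 ←essential
  m9: -010-1 ←essential
  m11: -010-1,001-11
  m15: 0-1111,001-11
  m21: 0-0101,01010-
  m31: 0-1111 ←essential
  m33: 1-0001,10-001
  m36: 1-0100 ←essential
  m41: -010-1,10-001
  m43: -010-1 ←essential
  m46: 101110 ←essential
  m48: 11-000,110-00,11000-
  m49: 1-0001,1100-1,11000-
  m51: 1100-1 ←essential
  m52: -10100,1-0100,110-00,1101-0
  m54: 1101-0 ←essential
  m56: 11-000 ←essential
  m61: 111101 ←essential
Essential: -010-1, 0-0101, 0-1111, 0000-0, 1-0100, 101110, 11-000, 1100-1, 1101-0, 111101

10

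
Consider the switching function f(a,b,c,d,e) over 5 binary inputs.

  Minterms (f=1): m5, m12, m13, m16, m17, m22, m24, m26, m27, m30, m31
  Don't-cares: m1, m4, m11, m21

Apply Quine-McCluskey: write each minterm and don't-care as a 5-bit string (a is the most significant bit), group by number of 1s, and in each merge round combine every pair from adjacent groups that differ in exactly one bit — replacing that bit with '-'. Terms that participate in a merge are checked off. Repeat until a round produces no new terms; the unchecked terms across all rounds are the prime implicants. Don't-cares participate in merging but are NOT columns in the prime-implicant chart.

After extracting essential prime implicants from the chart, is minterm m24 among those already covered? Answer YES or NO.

NO

[col 0] 00001*, 00100*, 00101*, 01011*, 01100*, 01101*, 10000*, 10001*, 10101*, 10110*, 11000*, 11010*, 11011*, 11110*, 11111*
[col 1] -0001*, -0101*, -1011, 0-100*, 0-101*, 00-01*, 0010-*, 0110-*, 1-000, 1-110, 10-01*, 1000-, 11-10*, 11-11*, 110-0, 1101-*, 1111-*
[col 2] -0-01, 0-10-, 11-1-
Prime implicants: -0-01, -1011, 0-10-, 1-000, 1-110, 1000-, 11-1-, 110-0
PI chart (minterm → PIs covering it):
  5 | -0-01,0-10-
  12 | 0-10-  (sole → essential)
  13 | 0-10-  (sole → essential)
  16 | 1-000,1000-
  17 | -0-01,1000-
  22 | 1-110  (sole → essential)
  24 | 1-000,110-0
  26 | 11-1-,110-0
  27 | -1011,11-1-
  30 | 1-110,11-1-
  31 | 11-1-  (sole → essential)
Essential prime implicants: 0-10-, 1-110, 11-1-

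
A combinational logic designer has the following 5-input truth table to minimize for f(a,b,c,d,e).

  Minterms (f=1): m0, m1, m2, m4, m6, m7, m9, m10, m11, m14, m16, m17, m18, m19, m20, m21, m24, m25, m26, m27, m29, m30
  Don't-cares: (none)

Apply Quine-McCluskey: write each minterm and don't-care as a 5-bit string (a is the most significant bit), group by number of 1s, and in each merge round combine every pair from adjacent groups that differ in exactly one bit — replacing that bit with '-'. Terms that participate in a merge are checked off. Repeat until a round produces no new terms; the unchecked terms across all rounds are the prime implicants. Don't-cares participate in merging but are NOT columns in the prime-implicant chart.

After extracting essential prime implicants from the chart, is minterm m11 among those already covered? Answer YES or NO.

[col 0] 00000*, 00001*, 00010*, 00100*, 00110*, 00111*, 01001*, 01010*, 01011*, 01110*, 10000*, 10001*, 10010*, 10011*, 10100*, 10101*, 11000*, 11001*, 11010*, 11011*, 11101*, 11110*
[col 1] -0000*, -0001*, -0010*, -0100*, -1001*, -1010*, -1011*, -1110*, 0-001*, 0-010*, 0-110*, 00-00*, 00-10*, 000-0*, 0000-*, 001-0*, 0011-, 01-10*, 010-1*, 0101-*, 1-000*, 1-001*, 1-010*, 1-011*, 1-101*, 10-00*, 10-01*, 100-0*, 100-1*, 1000-*, 1001-*, 1010-*, 11-01*, 11-10*, 110-0*, 110-1*, 1100-*, 1101-*
[col 2] --001, --010, -0-00, -00-0, -000-, -1-10, -10-1, -101-, 0--10, 00--0, 1--01, 1-0-0*, 1-0-1*, 1-00-*, 1-01-*, 10-0-, 100--*, 110--*
[col 3] 1-0--
Prime implicants: --001, --010, -0-00, -00-0, -000-, -1-10, -10-1, -101-, 0--10, 00--0, 0011-, 1--01, 1-0--, 10-0-
PI chart (minterm → PIs covering it):
  0 | -0-00,-00-0,-000-,00--0
  1 | --001,-000-
  2 | --010,-00-0,0--10,00--0
  4 | -0-00,00--0
  6 | 0--10,00--0,0011-
  7 | 0011-  (sole → essential)
  9 | --001,-10-1
  10 | --010,-1-10,-101-,0--10
  11 | -10-1,-101-
  14 | -1-10,0--10
  16 | -0-00,-00-0,-000-,1-0--,10-0-
  17 | --001,-000-,1--01,1-0--,10-0-
  18 | --010,-00-0,1-0--
  19 | 1-0--  (sole → essential)
  20 | -0-00,10-0-
  21 | 1--01,10-0-
  24 | 1-0--  (sole → essential)
  25 | --001,-10-1,1--01,1-0--
  26 | --010,-1-10,-101-,1-0--
  27 | -10-1,-101-,1-0--
  29 | 1--01  (sole → essential)
  30 | -1-10  (sole → essential)
Essential prime implicants: -1-10, 0011-, 1--01, 1-0--

NO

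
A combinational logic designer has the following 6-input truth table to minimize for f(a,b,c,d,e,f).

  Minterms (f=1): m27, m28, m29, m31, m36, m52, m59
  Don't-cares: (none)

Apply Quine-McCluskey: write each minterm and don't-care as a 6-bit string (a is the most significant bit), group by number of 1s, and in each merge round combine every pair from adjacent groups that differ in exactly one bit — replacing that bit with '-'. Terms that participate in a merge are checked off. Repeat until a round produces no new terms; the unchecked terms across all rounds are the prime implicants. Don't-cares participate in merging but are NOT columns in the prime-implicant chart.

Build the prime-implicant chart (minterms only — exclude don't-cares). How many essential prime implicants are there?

[col 0] 011011*, 011100*, 011101*, 011111*, 100100*, 110100*, 111011*
[col 1] -11011, 011-11, 0111-1, 01110-, 1-0100
Prime implicants: -11011, 011-11, 0111-1, 01110-, 1-0100
PI chart (minterm → PIs covering it):
  27 | -11011,011-11
  28 | 01110-  (sole → essential)
  29 | 0111-1,01110-
  31 | 011-11,0111-1
  36 | 1-0100  (sole → essential)
  52 | 1-0100  (sole → essential)
  59 | -11011  (sole → essential)
Essential prime implicants: -11011, 01110-, 1-0100

3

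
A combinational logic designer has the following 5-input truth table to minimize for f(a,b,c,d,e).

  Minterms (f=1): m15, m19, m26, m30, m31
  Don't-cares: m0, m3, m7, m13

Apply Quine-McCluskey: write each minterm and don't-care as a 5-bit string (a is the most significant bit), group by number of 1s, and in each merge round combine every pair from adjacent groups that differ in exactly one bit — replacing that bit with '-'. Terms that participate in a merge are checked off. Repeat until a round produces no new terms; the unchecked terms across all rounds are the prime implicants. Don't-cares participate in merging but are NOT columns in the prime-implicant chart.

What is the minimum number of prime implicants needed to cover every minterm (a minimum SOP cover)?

[col 0] 00000, 00011*, 00111*, 01101*, 01111*, 10011*, 11010*, 11110*, 11111*
[col 1] -0011, -1111, 0-111, 00-11, 011-1, 11-10, 1111-
Prime implicants: -0011, -1111, 0-111, 00-11, 00000, 011-1, 11-10, 1111-
PI chart (minterm → PIs covering it):
  15 | -1111,0-111,011-1
  19 | -0011  (sole → essential)
  26 | 11-10  (sole → essential)
  30 | 11-10,1111-
  31 | -1111,1111-
Essential prime implicants: -0011, 11-10
Petrick residual → -1111
Minimum SOP uses 3 PIs: b'c'de + bcde + abde'

3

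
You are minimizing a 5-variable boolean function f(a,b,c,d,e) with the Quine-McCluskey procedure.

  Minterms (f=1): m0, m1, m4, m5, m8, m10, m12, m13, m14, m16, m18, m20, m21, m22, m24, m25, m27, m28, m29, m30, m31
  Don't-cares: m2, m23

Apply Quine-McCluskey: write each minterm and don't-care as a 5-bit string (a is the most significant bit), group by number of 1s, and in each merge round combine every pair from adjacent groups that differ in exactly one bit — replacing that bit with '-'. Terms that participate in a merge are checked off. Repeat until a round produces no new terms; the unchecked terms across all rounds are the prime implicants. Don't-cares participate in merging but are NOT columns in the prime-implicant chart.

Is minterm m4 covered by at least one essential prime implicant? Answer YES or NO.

YES

Round 0: 00000✓ 00001✓ 00010✓ 00100✓ 00101✓ 01000✓ 01010✓ 01100✓ 01101✓ 01110✓ 10000✓ 10010✓ 10100✓ 10101✓ 10110✓ 10111✓ 11000✓ 11001✓ 11011✓ 11100✓ 11101✓ 11110✓ 11111✓
Round 1: -0000✓ -0010✓ -0100✓ -0101✓ -1000✓ -1100✓ -1101✓ -1110✓ 0-000✓ 0-010✓ 0-100✓ 0-101✓ 00-00✓ 00-01✓ 000-0✓ 0000-✓ 0010-✓ 01-00✓ 01-10✓ 010-0✓ 011-0✓ 0110-✓ 1-000✓ 1-100✓ 1-101✓ 1-110✓ 1-111✓ 10-00✓ 10-10✓ 100-0✓ 101-0✓ 101-1✓ 1010-✓ 1011-✓ 11-00✓ 11-01✓ 11-11✓ 110-1✓ 1100-✓ 111-0✓ 111-1✓ 1110-✓ 1111-✓
Round 2: --000✓ --100✓ --101✓ -0-00✓ -00-0 -010-✓ -1-00✓ -11-0 -110-✓ 0--00✓ 0-0-0 0-10-✓ 00-0- 01--0 1--00✓ 1-1-0✓ 1-1-1✓ 1-10-✓ 1-11-✓ 10--0 101--✓ 11--1 11-0- 111--✓
Round 3: ---00 --10- 1-1--
PIs = {---00, --10-, -00-0, -11-0, 0-0-0, 00-0-, 01--0, 1-1--, 10--0, 11--1, 11-0-}
Coverage chart:
  m0: ---00,-00-0,0-0-0,00-0-
  m1: 00-0- ←essential
  m4: ---00,--10-,00-0-
  m5: --10-,00-0-
  m8: ---00,0-0-0,01--0
  m10: 0-0-0,01--0
  m12: ---00,--10-,-11-0,01--0
  m13: --10- ←essential
  m14: -11-0,01--0
  m16: ---00,-00-0,10--0
  m18: -00-0,10--0
  m20: ---00,--10-,1-1--,10--0
  m21: --10-,1-1--
  m22: 1-1--,10--0
  m24: ---00,11-0-
  m25: 11--1,11-0-
  m27: 11--1 ←essential
  m28: ---00,--10-,-11-0,1-1--,11-0-
  m29: --10-,1-1--,11--1,11-0-
  m30: -11-0,1-1--
  m31: 1-1--,11--1
Essential: --10-, 00-0-, 11--1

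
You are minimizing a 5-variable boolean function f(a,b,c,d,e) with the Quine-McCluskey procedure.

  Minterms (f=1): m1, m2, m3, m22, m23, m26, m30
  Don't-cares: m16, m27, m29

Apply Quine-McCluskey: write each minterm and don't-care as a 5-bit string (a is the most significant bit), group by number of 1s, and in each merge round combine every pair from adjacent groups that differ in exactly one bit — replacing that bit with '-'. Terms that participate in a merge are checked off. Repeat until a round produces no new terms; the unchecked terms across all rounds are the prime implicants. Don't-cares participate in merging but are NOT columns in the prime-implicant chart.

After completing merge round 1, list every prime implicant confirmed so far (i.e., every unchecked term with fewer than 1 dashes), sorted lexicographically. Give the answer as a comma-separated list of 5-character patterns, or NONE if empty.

10000, 11101

[col 0] 00001*, 00010*, 00011*, 10000, 10110*, 10111*, 11010*, 11011*, 11101, 11110*
[col 1] 000-1, 0001-, 1-110, 1011-, 11-10, 1101-
Prime implicants: 000-1, 0001-, 1-110, 10000, 1011-, 11-10, 1101-, 11101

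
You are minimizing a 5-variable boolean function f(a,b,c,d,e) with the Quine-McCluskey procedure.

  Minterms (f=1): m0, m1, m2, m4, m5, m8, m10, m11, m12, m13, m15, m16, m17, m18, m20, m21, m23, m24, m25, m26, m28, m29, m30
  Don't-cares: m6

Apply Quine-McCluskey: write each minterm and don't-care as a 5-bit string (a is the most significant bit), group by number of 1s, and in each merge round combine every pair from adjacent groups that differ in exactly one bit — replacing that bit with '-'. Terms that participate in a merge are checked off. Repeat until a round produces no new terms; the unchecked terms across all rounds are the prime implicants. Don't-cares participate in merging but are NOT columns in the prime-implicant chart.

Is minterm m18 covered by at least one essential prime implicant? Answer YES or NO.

[col 0] 00000*, 00001*, 00010*, 00100*, 00101*, 00110*, 01000*, 01010*, 01011*, 01100*, 01101*, 01111*, 10000*, 10001*, 10010*, 10100*, 10101*, 10111*, 11000*, 11001*, 11010*, 11100*, 11101*, 11110*
[col 1] -0000*, -0001*, -0010*, -0100*, -0101*, -1000*, -1010*, -1100*, -1101*, 0-000*, 0-010*, 0-100*, 0-101*, 00-00*, 00-01*, 00-10*, 000-0*, 0000-*, 001-0*, 0010-*, 01-00*, 01-11, 010-0*, 0101-, 011-1, 0110-*, 1-000*, 1-001*, 1-010*, 1-100*, 1-101*, 10-00*, 10-01*, 100-0*, 1000-*, 101-1, 1010-*, 11-00*, 11-01*, 11-10*, 110-0*, 1100-*, 111-0*, 1110-*
[col 2] --000*, --010*, --100*, --101*, -0-00*, -0-01*, -00-0*, -000-*, -010-*, -1-00*, -10-0*, -110-*, 0--00*, 0-0-0*, 0-10-*, 00--0, 00-0-*, 1--00*, 1--01*, 1-0-0*, 1-00-*, 1-10-*, 10-0-*, 11--0, 11-0-*
[col 3] ---00, --0-0, --10-, -0-0-, 1--0-
Prime implicants: ---00, --0-0, --10-, -0-0-, 00--0, 01-11, 0101-, 011-1, 1--0-, 101-1, 11--0
PI chart (minterm → PIs covering it):
  0 | ---00,--0-0,-0-0-,00--0
  1 | -0-0-  (sole → essential)
  2 | --0-0,00--0
  4 | ---00,--10-,-0-0-,00--0
  5 | --10-,-0-0-
  8 | ---00,--0-0
  10 | --0-0,0101-
  11 | 01-11,0101-
  12 | ---00,--10-
  13 | --10-,011-1
  15 | 01-11,011-1
  16 | ---00,--0-0,-0-0-,1--0-
  17 | -0-0-,1--0-
  18 | --0-0  (sole → essential)
  20 | ---00,--10-,-0-0-,1--0-
  21 | --10-,-0-0-,1--0-,101-1
  23 | 101-1  (sole → essential)
  24 | ---00,--0-0,1--0-,11--0
  25 | 1--0-  (sole → essential)
  26 | --0-0,11--0
  28 | ---00,--10-,1--0-,11--0
  29 | --10-,1--0-
  30 | 11--0  (sole → essential)
Essential prime implicants: --0-0, -0-0-, 1--0-, 101-1, 11--0

YES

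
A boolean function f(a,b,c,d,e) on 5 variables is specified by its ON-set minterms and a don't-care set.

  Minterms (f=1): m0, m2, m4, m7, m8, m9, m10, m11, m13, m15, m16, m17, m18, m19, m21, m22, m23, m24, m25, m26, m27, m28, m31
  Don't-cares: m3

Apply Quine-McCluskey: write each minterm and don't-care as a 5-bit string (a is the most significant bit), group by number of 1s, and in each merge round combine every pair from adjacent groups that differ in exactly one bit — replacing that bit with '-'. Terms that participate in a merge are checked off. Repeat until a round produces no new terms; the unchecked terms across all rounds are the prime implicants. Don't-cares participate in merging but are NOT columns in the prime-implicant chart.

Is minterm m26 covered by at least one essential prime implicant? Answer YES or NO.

[col 0] 00000*, 00010*, 00011*, 00100*, 00111*, 01000*, 01001*, 01010*, 01011*, 01101*, 01111*, 10000*, 10001*, 10010*, 10011*, 10101*, 10110*, 10111*, 11000*, 11001*, 11010*, 11011*, 11100*, 11111*
[col 1] -0000*, -0010*, -0011*, -0111*, -1000*, -1001*, -1010*, -1011*, -1111*, 0-000*, 0-010*, 0-011*, 0-111*, 00-00, 00-11*, 000-0*, 0001-*, 01-01*, 01-11*, 010-0*, 010-1*, 0100-*, 0101-*, 011-1*, 1-000*, 1-001*, 1-010*, 1-011*, 1-111*, 10-01*, 10-10*, 10-11*, 100-0*, 100-1*, 1000-*, 1001-*, 101-1*, 1011-*, 11-00, 11-11*, 110-0*, 110-1*, 1100-*, 1101-*
[col 2] --000*, --010*, --011*, --111*, -0-11*, -00-0*, -001-*, -1-11*, -10-0*, -10-1*, -100-*, -101-*, 0--11*, 0-0-0*, 0-01-*, 01--1, 010--*, 1--11*, 1-0-0*, 1-0-1*, 1-00-*, 1-01-*, 10--1, 10-1-, 100--*, 110--*
[col 3] ---11, --0-0, --01-, -10--, 1-0--
Prime implicants: ---11, --0-0, --01-, -10--, 00-00, 01--1, 1-0--, 10--1, 10-1-, 11-00
PI chart (minterm → PIs covering it):
  0 | --0-0,00-00
  2 | --0-0,--01-
  4 | 00-00  (sole → essential)
  7 | ---11  (sole → essential)
  8 | --0-0,-10--
  9 | -10--,01--1
  10 | --0-0,--01-,-10--
  11 | ---11,--01-,-10--,01--1
  13 | 01--1  (sole → essential)
  15 | ---11,01--1
  16 | --0-0,1-0--
  17 | 1-0--,10--1
  18 | --0-0,--01-,1-0--,10-1-
  19 | ---11,--01-,1-0--,10--1,10-1-
  21 | 10--1  (sole → essential)
  22 | 10-1-  (sole → essential)
  23 | ---11,10--1,10-1-
  24 | --0-0,-10--,1-0--,11-00
  25 | -10--,1-0--
  26 | --0-0,--01-,-10--,1-0--
  27 | ---11,--01-,-10--,1-0--
  28 | 11-00  (sole → essential)
  31 | ---11  (sole → essential)
Essential prime implicants: ---11, 00-00, 01--1, 10--1, 10-1-, 11-00

NO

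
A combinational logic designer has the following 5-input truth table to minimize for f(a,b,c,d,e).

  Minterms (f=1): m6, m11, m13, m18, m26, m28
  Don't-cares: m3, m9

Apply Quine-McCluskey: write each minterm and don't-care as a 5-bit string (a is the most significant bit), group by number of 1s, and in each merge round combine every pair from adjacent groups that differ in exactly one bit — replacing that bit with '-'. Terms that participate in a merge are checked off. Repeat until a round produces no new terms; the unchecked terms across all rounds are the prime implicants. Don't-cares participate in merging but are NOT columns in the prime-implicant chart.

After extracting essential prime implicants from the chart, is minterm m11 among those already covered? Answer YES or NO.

[col 0] 00011*, 00110, 01001*, 01011*, 01101*, 10010*, 11010*, 11100
[col 1] 0-011, 01-01, 010-1, 1-010
Prime implicants: 0-011, 00110, 01-01, 010-1, 1-010, 11100
PI chart (minterm → PIs covering it):
  6 | 00110  (sole → essential)
  11 | 0-011,010-1
  13 | 01-01  (sole → essential)
  18 | 1-010  (sole → essential)
  26 | 1-010  (sole → essential)
  28 | 11100  (sole → essential)
Essential prime implicants: 00110, 01-01, 1-010, 11100

NO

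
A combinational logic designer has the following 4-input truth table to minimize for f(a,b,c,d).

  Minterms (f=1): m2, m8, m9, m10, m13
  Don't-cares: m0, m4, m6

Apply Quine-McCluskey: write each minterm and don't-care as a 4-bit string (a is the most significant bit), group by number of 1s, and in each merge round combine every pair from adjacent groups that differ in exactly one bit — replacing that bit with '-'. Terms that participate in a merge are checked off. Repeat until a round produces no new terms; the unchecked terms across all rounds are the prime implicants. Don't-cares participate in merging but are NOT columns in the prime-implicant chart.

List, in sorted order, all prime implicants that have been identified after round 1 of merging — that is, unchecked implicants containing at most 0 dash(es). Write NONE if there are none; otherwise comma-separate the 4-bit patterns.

NONE

size-2^0 implicants → 0000(✓)  0010(✓)  0100(✓)  0110(✓)  1000(✓)  1001(✓)  1010(✓)  1101(✓)
size-2^1 implicants → -000(✓)  -010(✓)  0-00(✓)  0-10(✓)  00-0(✓)  01-0(✓)  1-01  10-0(✓)  100-
size-2^2 implicants → -0-0  0--0
Unchecked terms (primes): -0-0, 0--0, 1-01, 100-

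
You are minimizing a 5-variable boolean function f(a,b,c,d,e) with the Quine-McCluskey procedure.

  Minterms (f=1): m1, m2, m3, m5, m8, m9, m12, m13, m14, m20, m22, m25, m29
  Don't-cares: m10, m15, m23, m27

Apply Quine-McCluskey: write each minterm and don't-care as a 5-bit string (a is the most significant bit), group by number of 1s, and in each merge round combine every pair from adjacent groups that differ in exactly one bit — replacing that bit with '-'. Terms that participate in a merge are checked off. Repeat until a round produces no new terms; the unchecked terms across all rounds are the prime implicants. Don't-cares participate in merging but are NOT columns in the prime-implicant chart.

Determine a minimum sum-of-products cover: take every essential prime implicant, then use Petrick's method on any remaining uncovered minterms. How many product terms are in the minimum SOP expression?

[col 0] 00001*, 00010*, 00011*, 00101*, 01000*, 01001*, 01010*, 01100*, 01101*, 01110*, 01111*, 10100*, 10110*, 10111*, 11001*, 11011*, 11101*
[col 1] -1001*, -1101*, 0-001*, 0-010, 0-101*, 00-01*, 000-1, 0001-, 01-00*, 01-01*, 01-10*, 010-0*, 0100-*, 011-0*, 011-1*, 0110-*, 0111-*, 101-0, 1011-, 11-01*, 110-1
[col 2] -1-01, 0--01, 01--0, 01-0-, 011--
Prime implicants: -1-01, 0--01, 0-010, 000-1, 0001-, 01--0, 01-0-, 011--, 101-0, 1011-, 110-1
PI chart (minterm → PIs covering it):
  1 | 0--01,000-1
  2 | 0-010,0001-
  3 | 000-1,0001-
  5 | 0--01  (sole → essential)
  8 | 01--0,01-0-
  9 | -1-01,0--01,01-0-
  12 | 01--0,01-0-,011--
  13 | -1-01,0--01,01-0-,011--
  14 | 01--0,011--
  20 | 101-0  (sole → essential)
  22 | 101-0,1011-
  25 | -1-01,110-1
  29 | -1-01  (sole → essential)
Essential prime implicants: -1-01, 0--01, 101-0
Petrick residual → 0001-, 01--0
Minimum SOP uses 5 PIs: bd'e + a'd'e + a'b'c'd + a'be' + ab'ce'

5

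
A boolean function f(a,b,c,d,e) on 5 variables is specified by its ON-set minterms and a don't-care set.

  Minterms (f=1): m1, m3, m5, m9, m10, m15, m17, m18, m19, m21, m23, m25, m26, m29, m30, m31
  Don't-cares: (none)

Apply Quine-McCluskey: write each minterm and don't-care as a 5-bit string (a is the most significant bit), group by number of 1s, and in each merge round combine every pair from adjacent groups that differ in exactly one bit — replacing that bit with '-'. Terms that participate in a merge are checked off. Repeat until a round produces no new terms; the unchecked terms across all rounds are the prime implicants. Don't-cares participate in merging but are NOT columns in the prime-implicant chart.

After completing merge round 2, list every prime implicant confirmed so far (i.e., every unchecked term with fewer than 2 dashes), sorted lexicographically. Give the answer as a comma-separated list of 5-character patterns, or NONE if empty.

-1010, -1111, 1-010, 1001-, 11-10, 1111-

size-2^0 implicants → 00001(✓)  00011(✓)  00101(✓)  01001(✓)  01010(✓)  01111(✓)  10001(✓)  10010(✓)  10011(✓)  10101(✓)  10111(✓)  11001(✓)  11010(✓)  11101(✓)  11110(✓)  11111(✓)
size-2^1 implicants → -0001(✓)  -0011(✓)  -0101(✓)  -1001(✓)  -1010  -1111  0-001(✓)  00-01(✓)  000-1(✓)  1-001(✓)  1-010  1-101(✓)  1-111(✓)  10-01(✓)  10-11(✓)  100-1(✓)  1001-  101-1(✓)  11-01(✓)  11-10  111-1(✓)  1111-
size-2^2 implicants → --001  -0-01  -00-1  1--01  1-1-1  10--1
Unchecked terms (primes): --001, -0-01, -00-1, -1010, -1111, 1--01, 1-010, 1-1-1, 10--1, 1001-, 11-10, 1111-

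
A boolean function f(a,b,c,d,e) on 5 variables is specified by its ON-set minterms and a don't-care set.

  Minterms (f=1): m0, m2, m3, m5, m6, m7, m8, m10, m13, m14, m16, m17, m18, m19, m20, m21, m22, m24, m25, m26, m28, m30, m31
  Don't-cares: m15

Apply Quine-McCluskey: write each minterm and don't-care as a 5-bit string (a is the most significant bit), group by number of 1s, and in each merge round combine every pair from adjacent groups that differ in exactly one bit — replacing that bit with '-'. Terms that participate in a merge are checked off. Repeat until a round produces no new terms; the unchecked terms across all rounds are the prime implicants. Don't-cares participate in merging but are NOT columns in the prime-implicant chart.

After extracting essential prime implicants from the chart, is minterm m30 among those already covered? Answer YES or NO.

size-2^0 implicants → 00000(✓)  00010(✓)  00011(✓)  00101(✓)  00110(✓)  00111(✓)  01000(✓)  01010(✓)  01101(✓)  01110(✓)  01111(✓)  10000(✓)  10001(✓)  10010(✓)  10011(✓)  10100(✓)  10101(✓)  10110(✓)  11000(✓)  11001(✓)  11010(✓)  11100(✓)  11110(✓)  11111(✓)
size-2^1 implicants → -0000(✓)  -0010(✓)  -0011(✓)  -0101  -0110(✓)  -1000(✓)  -1010(✓)  -1110(✓)  -1111(✓)  0-000(✓)  0-010(✓)  0-101(✓)  0-110(✓)  0-111(✓)  00-10(✓)  00-11(✓)  000-0(✓)  0001-(✓)  001-1(✓)  0011-(✓)  01-10(✓)  010-0(✓)  011-1(✓)  0111-(✓)  1-000(✓)  1-001(✓)  1-010(✓)  1-100(✓)  1-110(✓)  10-00(✓)  10-01(✓)  10-10(✓)  100-0(✓)  100-1(✓)  1000-(✓)  1001-(✓)  101-0(✓)  1010-(✓)  11-00(✓)  11-10(✓)  110-0(✓)  1100-(✓)  111-0(✓)  1111-(✓)
size-2^2 implicants → --000(✓)  --010(✓)  --110(✓)  -0-10(✓)  -00-0(✓)  -001-  -1-10(✓)  -10-0(✓)  -111-  0--10(✓)  0-0-0(✓)  0-1-1  0-11-  00-1-  1--00(✓)  1--10(✓)  1-0-0(✓)  1-00-  1-1-0(✓)  10--0(✓)  10-0-  100--  11--0(✓)
size-2^3 implicants → ---10  --0-0  1---0
Unchecked terms (primes): ---10, --0-0, -001-, -0101, -111-, 0-1-1, 0-11-, 00-1-, 1---0, 1-00-, 10-0-, 100--
Minterm coverage:
  m0 ⊆ --0-0 [E]
  m2 ⊆ ---10,--0-0,-001-,00-1-
  m3 ⊆ -001-,00-1-
  m5 ⊆ -0101,0-1-1
  m6 ⊆ ---10,0-11-,00-1-
  m7 ⊆ 0-1-1,0-11-,00-1-
  m8 ⊆ --0-0 [E]
  m10 ⊆ ---10,--0-0
  m13 ⊆ 0-1-1 [E]
  m14 ⊆ ---10,-111-,0-11-
  m16 ⊆ --0-0,1---0,1-00-,10-0-,100--
  m17 ⊆ 1-00-,10-0-,100--
  m18 ⊆ ---10,--0-0,-001-,1---0,100--
  m19 ⊆ -001-,100--
  m20 ⊆ 1---0,10-0-
  m21 ⊆ -0101,10-0-
  m22 ⊆ ---10,1---0
  m24 ⊆ --0-0,1---0,1-00-
  m25 ⊆ 1-00- [E]
  m26 ⊆ ---10,--0-0,1---0
  m28 ⊆ 1---0 [E]
  m30 ⊆ ---10,-111-,1---0
  m31 ⊆ -111- [E]
E = {--0-0, -111-, 0-1-1, 1---0, 1-00-}

YES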